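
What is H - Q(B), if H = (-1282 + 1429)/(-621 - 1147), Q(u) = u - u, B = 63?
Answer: -147/1768 ≈ -0.083145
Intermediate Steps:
Q(u) = 0
H = -147/1768 (H = 147/(-1768) = 147*(-1/1768) = -147/1768 ≈ -0.083145)
H - Q(B) = -147/1768 - 1*0 = -147/1768 + 0 = -147/1768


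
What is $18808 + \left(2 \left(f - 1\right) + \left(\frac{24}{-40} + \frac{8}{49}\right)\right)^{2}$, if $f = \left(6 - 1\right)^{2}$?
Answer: $\frac{1264742609}{60025} \approx 21070.0$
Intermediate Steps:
$f = 25$ ($f = 5^{2} = 25$)
$18808 + \left(2 \left(f - 1\right) + \left(\frac{24}{-40} + \frac{8}{49}\right)\right)^{2} = 18808 + \left(2 \left(25 - 1\right) + \left(\frac{24}{-40} + \frac{8}{49}\right)\right)^{2} = 18808 + \left(2 \cdot 24 + \left(24 \left(- \frac{1}{40}\right) + 8 \cdot \frac{1}{49}\right)\right)^{2} = 18808 + \left(48 + \left(- \frac{3}{5} + \frac{8}{49}\right)\right)^{2} = 18808 + \left(48 - \frac{107}{245}\right)^{2} = 18808 + \left(\frac{11653}{245}\right)^{2} = 18808 + \frac{135792409}{60025} = \frac{1264742609}{60025}$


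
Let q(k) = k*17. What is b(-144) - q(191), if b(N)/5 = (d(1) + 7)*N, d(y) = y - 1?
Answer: -8287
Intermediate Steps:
q(k) = 17*k
d(y) = -1 + y
b(N) = 35*N (b(N) = 5*(((-1 + 1) + 7)*N) = 5*((0 + 7)*N) = 5*(7*N) = 35*N)
b(-144) - q(191) = 35*(-144) - 17*191 = -5040 - 1*3247 = -5040 - 3247 = -8287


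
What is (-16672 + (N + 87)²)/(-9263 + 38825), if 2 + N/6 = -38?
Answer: 6737/29562 ≈ 0.22789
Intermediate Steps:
N = -240 (N = -12 + 6*(-38) = -12 - 228 = -240)
(-16672 + (N + 87)²)/(-9263 + 38825) = (-16672 + (-240 + 87)²)/(-9263 + 38825) = (-16672 + (-153)²)/29562 = (-16672 + 23409)*(1/29562) = 6737*(1/29562) = 6737/29562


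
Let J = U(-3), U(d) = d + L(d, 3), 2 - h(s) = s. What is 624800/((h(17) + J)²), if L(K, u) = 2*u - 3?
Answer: 24992/9 ≈ 2776.9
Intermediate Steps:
h(s) = 2 - s
L(K, u) = -3 + 2*u
U(d) = 3 + d (U(d) = d + (-3 + 2*3) = d + (-3 + 6) = d + 3 = 3 + d)
J = 0 (J = 3 - 3 = 0)
624800/((h(17) + J)²) = 624800/(((2 - 1*17) + 0)²) = 624800/(((2 - 17) + 0)²) = 624800/((-15 + 0)²) = 624800/((-15)²) = 624800/225 = 624800*(1/225) = 24992/9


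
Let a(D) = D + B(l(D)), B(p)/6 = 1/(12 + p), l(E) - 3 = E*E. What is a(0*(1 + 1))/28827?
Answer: 2/144135 ≈ 1.3876e-5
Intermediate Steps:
l(E) = 3 + E² (l(E) = 3 + E*E = 3 + E²)
B(p) = 6/(12 + p)
a(D) = D + 6/(15 + D²) (a(D) = D + 6/(12 + (3 + D²)) = D + 6/(15 + D²))
a(0*(1 + 1))/28827 = ((6 + (0*(1 + 1))*(15 + (0*(1 + 1))²))/(15 + (0*(1 + 1))²))/28827 = ((6 + (0*2)*(15 + (0*2)²))/(15 + (0*2)²))*(1/28827) = ((6 + 0*(15 + 0²))/(15 + 0²))*(1/28827) = ((6 + 0*(15 + 0))/(15 + 0))*(1/28827) = ((6 + 0*15)/15)*(1/28827) = ((6 + 0)/15)*(1/28827) = ((1/15)*6)*(1/28827) = (⅖)*(1/28827) = 2/144135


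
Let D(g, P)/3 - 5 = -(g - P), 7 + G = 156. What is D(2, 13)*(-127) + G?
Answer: -5947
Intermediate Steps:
G = 149 (G = -7 + 156 = 149)
D(g, P) = 15 - 3*g + 3*P (D(g, P) = 15 + 3*(-(g - P)) = 15 + 3*(P - g) = 15 + (-3*g + 3*P) = 15 - 3*g + 3*P)
D(2, 13)*(-127) + G = (15 - 3*2 + 3*13)*(-127) + 149 = (15 - 6 + 39)*(-127) + 149 = 48*(-127) + 149 = -6096 + 149 = -5947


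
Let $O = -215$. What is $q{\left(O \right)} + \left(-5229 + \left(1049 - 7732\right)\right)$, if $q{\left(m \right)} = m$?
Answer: $-12127$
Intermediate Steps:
$q{\left(O \right)} + \left(-5229 + \left(1049 - 7732\right)\right) = -215 + \left(-5229 + \left(1049 - 7732\right)\right) = -215 - 11912 = -12127$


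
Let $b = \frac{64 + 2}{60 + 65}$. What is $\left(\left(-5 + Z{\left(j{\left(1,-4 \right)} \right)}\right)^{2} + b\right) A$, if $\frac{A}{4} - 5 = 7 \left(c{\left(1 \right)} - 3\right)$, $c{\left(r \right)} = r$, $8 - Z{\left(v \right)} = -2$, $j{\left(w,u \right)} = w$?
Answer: $- \frac{114876}{125} \approx -919.01$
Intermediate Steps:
$Z{\left(v \right)} = 10$ ($Z{\left(v \right)} = 8 - -2 = 8 + 2 = 10$)
$A = -36$ ($A = 20 + 4 \cdot 7 \left(1 - 3\right) = 20 + 4 \cdot 7 \left(-2\right) = 20 + 4 \left(-14\right) = 20 - 56 = -36$)
$b = \frac{66}{125} \approx 0.528$
$\left(\left(-5 + Z{\left(j{\left(1,-4 \right)} \right)}\right)^{2} + b\right) A = \left(\left(-5 + 10\right)^{2} + \frac{66}{125}\right) \left(-36\right) = \left(5^{2} + \frac{66}{125}\right) \left(-36\right) = \left(25 + \frac{66}{125}\right) \left(-36\right) = \frac{3191}{125} \left(-36\right) = - \frac{114876}{125}$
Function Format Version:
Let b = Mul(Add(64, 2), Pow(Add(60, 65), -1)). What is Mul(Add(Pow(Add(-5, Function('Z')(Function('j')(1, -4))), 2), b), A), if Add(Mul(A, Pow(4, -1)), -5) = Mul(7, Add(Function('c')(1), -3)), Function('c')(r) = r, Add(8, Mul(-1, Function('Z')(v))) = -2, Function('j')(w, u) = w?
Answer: Rational(-114876, 125) ≈ -919.01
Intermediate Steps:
Function('Z')(v) = 10 (Function('Z')(v) = Add(8, Mul(-1, -2)) = Add(8, 2) = 10)
A = -36 (A = Add(20, Mul(4, Mul(7, Add(1, -3)))) = Add(20, Mul(4, Mul(7, -2))) = Add(20, Mul(4, -14)) = Add(20, -56) = -36)
b = Rational(66, 125) (b = Mul(66, Pow(125, -1)) = Mul(66, Rational(1, 125)) = Rational(66, 125) ≈ 0.52800)
Mul(Add(Pow(Add(-5, Function('Z')(Function('j')(1, -4))), 2), b), A) = Mul(Add(Pow(Add(-5, 10), 2), Rational(66, 125)), -36) = Mul(Add(Pow(5, 2), Rational(66, 125)), -36) = Mul(Add(25, Rational(66, 125)), -36) = Mul(Rational(3191, 125), -36) = Rational(-114876, 125)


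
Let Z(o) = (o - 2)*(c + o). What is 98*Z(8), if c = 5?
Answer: 7644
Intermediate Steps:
Z(o) = (-2 + o)*(5 + o) (Z(o) = (o - 2)*(5 + o) = (-2 + o)*(5 + o))
98*Z(8) = 98*(-10 + 8² + 3*8) = 98*(-10 + 64 + 24) = 98*78 = 7644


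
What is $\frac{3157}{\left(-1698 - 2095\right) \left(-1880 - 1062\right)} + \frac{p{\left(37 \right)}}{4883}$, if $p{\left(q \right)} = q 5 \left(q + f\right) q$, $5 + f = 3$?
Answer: $\frac{2673434278081}{54489426298} \approx 49.063$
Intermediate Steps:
$f = -2$ ($f = -5 + 3 = -2$)
$p{\left(q \right)} = q^{2} \left(-10 + 5 q\right)$ ($p{\left(q \right)} = q 5 \left(q - 2\right) q = q 5 \left(-2 + q\right) q = q \left(-10 + 5 q\right) q = q^{2} \left(-10 + 5 q\right)$)
$\frac{3157}{\left(-1698 - 2095\right) \left(-1880 - 1062\right)} + \frac{p{\left(37 \right)}}{4883} = \frac{3157}{\left(-1698 - 2095\right) \left(-1880 - 1062\right)} + \frac{5 \cdot 37^{2} \left(-2 + 37\right)}{4883} = \frac{3157}{\left(-3793\right) \left(-2942\right)} + 5 \cdot 1369 \cdot 35 \cdot \frac{1}{4883} = \frac{3157}{11159006} + 239575 \cdot \frac{1}{4883} = 3157 \cdot \frac{1}{11159006} + \frac{239575}{4883} = \frac{3157}{11159006} + \frac{239575}{4883} = \frac{2673434278081}{54489426298}$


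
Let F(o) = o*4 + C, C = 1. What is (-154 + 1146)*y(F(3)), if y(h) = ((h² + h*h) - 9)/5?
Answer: 326368/5 ≈ 65274.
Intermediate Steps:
F(o) = 1 + 4*o (F(o) = o*4 + 1 = 4*o + 1 = 1 + 4*o)
y(h) = -9/5 + 2*h²/5 (y(h) = ((h² + h²) - 9)*(⅕) = (2*h² - 9)*(⅕) = (-9 + 2*h²)*(⅕) = -9/5 + 2*h²/5)
(-154 + 1146)*y(F(3)) = (-154 + 1146)*(-9/5 + 2*(1 + 4*3)²/5) = 992*(-9/5 + 2*(1 + 12)²/5) = 992*(-9/5 + (⅖)*13²) = 992*(-9/5 + (⅖)*169) = 992*(-9/5 + 338/5) = 992*(329/5) = 326368/5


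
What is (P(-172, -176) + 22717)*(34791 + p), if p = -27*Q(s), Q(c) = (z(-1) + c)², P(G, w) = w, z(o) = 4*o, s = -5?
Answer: 734926764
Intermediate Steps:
Q(c) = (-4 + c)² (Q(c) = (4*(-1) + c)² = (-4 + c)²)
p = -2187 (p = -27*(-4 - 5)² = -27*(-9)² = -27*81 = -2187)
(P(-172, -176) + 22717)*(34791 + p) = (-176 + 22717)*(34791 - 2187) = 22541*32604 = 734926764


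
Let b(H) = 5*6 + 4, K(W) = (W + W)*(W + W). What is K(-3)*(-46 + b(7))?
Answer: -432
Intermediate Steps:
K(W) = 4*W**2 (K(W) = (2*W)*(2*W) = 4*W**2)
b(H) = 34 (b(H) = 30 + 4 = 34)
K(-3)*(-46 + b(7)) = (4*(-3)**2)*(-46 + 34) = (4*9)*(-12) = 36*(-12) = -432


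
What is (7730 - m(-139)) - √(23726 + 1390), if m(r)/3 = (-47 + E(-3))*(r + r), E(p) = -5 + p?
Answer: -38140 - 2*√6279 ≈ -38299.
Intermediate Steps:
m(r) = -330*r (m(r) = 3*((-47 + (-5 - 3))*(r + r)) = 3*((-47 - 8)*(2*r)) = 3*(-110*r) = -330*r)
(7730 - m(-139)) - √(23726 + 1390) = (7730 - (-330)*(-139)) - √(23726 + 1390) = (7730 - 1*45870) - √25116 = (7730 - 45870) - 2*√6279 = -38140 - 2*√6279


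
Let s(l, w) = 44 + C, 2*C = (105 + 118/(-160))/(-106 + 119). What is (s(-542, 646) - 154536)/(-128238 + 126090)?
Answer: 107111673/1489280 ≈ 71.922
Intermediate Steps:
C = 8341/2080 (C = ((105 + 118/(-160))/(-106 + 119))/2 = ((105 + 118*(-1/160))/13)/2 = ((105 - 59/80)*(1/13))/2 = ((8341/80)*(1/13))/2 = (½)*(8341/1040) = 8341/2080 ≈ 4.0101)
s(l, w) = 99861/2080 (s(l, w) = 44 + 8341/2080 = 99861/2080)
(s(-542, 646) - 154536)/(-128238 + 126090) = (99861/2080 - 154536)/(-128238 + 126090) = -321335019/2080/(-2148) = -321335019/2080*(-1/2148) = 107111673/1489280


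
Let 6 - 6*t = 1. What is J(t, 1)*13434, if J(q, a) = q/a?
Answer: 11195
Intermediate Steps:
t = 5/6 (t = 1 - 1/6*1 = 1 - 1/6 = 5/6 ≈ 0.83333)
J(t, 1)*13434 = ((5/6)/1)*13434 = ((5/6)*1)*13434 = (5/6)*13434 = 11195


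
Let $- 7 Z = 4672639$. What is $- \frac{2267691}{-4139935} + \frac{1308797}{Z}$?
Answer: $- \frac{27332240150816}{19344421738465} \approx -1.4129$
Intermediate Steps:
$Z = - \frac{4672639}{7}$ ($Z = \left(- \frac{1}{7}\right) 4672639 = - \frac{4672639}{7} \approx -6.6752 \cdot 10^{5}$)
$- \frac{2267691}{-4139935} + \frac{1308797}{Z} = - \frac{2267691}{-4139935} + \frac{1308797}{- \frac{4672639}{7}} = \left(-2267691\right) \left(- \frac{1}{4139935}\right) + 1308797 \left(- \frac{7}{4672639}\right) = \frac{2267691}{4139935} - \frac{9161579}{4672639} = - \frac{27332240150816}{19344421738465}$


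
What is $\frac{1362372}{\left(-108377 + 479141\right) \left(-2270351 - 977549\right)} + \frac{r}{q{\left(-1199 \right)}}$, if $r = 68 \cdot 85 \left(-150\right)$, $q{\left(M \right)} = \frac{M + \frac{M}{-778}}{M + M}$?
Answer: $- \frac{45125954119278604529}{25990744871700} \approx -1.7362 \cdot 10^{6}$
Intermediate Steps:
$q{\left(M \right)} = \frac{777}{1556}$ ($q{\left(M \right)} = \frac{M + M \left(- \frac{1}{778}\right)}{2 M} = \left(M - \frac{M}{778}\right) \frac{1}{2 M} = \frac{777 M}{778} \frac{1}{2 M} = \frac{777}{1556}$)
$r = -867000$ ($r = 5780 \left(-150\right) = -867000$)
$\frac{1362372}{\left(-108377 + 479141\right) \left(-2270351 - 977549\right)} + \frac{r}{q{\left(-1199 \right)}} = \frac{1362372}{\left(-108377 + 479141\right) \left(-2270351 - 977549\right)} - \frac{867000}{\frac{777}{1556}} = \frac{1362372}{370764 \left(-3247900\right)} - \frac{449684000}{259} = \frac{1362372}{-1204204395600} - \frac{449684000}{259} = 1362372 \left(- \frac{1}{1204204395600}\right) - \frac{449684000}{259} = - \frac{113531}{100350366300} - \frac{449684000}{259} = - \frac{45125954119278604529}{25990744871700}$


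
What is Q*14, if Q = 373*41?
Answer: 214102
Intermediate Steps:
Q = 15293
Q*14 = 15293*14 = 214102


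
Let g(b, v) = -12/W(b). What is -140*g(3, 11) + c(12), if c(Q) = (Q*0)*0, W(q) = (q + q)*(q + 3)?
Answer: 140/3 ≈ 46.667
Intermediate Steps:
W(q) = 2*q*(3 + q) (W(q) = (2*q)*(3 + q) = 2*q*(3 + q))
c(Q) = 0 (c(Q) = 0*0 = 0)
g(b, v) = -6/(b*(3 + b)) (g(b, v) = -12*1/(2*b*(3 + b)) = -6/(b*(3 + b)))
-140*g(3, 11) + c(12) = -(-840)/(3*(3 + 3)) + 0 = -(-840)/(3*6) + 0 = -140*(-⅓) + 0 = 140/3 + 0 = 140/3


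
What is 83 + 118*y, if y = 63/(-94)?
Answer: 184/47 ≈ 3.9149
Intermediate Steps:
y = -63/94 (y = 63*(-1/94) = -63/94 ≈ -0.67021)
83 + 118*y = 83 + 118*(-63/94) = 83 - 3717/47 = 184/47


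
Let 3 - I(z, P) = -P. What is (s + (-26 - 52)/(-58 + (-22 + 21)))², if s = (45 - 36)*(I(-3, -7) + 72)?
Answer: 1309426596/3481 ≈ 3.7616e+5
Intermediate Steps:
I(z, P) = 3 + P (I(z, P) = 3 - (-1)*P = 3 + P)
s = 612 (s = (45 - 36)*((3 - 7) + 72) = 9*(-4 + 72) = 9*68 = 612)
(s + (-26 - 52)/(-58 + (-22 + 21)))² = (612 + (-26 - 52)/(-58 + (-22 + 21)))² = (612 - 78/(-58 - 1))² = (612 - 78/(-59))² = (612 - 78*(-1/59))² = (612 + 78/59)² = (36186/59)² = 1309426596/3481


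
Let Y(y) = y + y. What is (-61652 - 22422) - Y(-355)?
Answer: -83364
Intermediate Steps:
Y(y) = 2*y
(-61652 - 22422) - Y(-355) = (-61652 - 22422) - 2*(-355) = -84074 - 1*(-710) = -84074 + 710 = -83364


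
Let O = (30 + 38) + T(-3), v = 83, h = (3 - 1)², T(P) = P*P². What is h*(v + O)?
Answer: 496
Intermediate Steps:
T(P) = P³
h = 4 (h = 2² = 4)
O = 41 (O = (30 + 38) + (-3)³ = 68 - 27 = 41)
h*(v + O) = 4*(83 + 41) = 4*124 = 496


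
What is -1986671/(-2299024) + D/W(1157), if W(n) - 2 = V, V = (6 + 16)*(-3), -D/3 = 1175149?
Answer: 506575900667/9196096 ≈ 55086.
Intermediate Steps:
D = -3525447 (D = -3*1175149 = -3525447)
V = -66 (V = 22*(-3) = -66)
W(n) = -64 (W(n) = 2 - 66 = -64)
-1986671/(-2299024) + D/W(1157) = -1986671/(-2299024) - 3525447/(-64) = -1986671*(-1/2299024) - 3525447*(-1/64) = 1986671/2299024 + 3525447/64 = 506575900667/9196096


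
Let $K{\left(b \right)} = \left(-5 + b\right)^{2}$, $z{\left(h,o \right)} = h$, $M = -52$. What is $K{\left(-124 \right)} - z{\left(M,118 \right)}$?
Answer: $16693$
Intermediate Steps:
$K{\left(-124 \right)} - z{\left(M,118 \right)} = \left(-5 - 124\right)^{2} - -52 = \left(-129\right)^{2} + 52 = 16641 + 52 = 16693$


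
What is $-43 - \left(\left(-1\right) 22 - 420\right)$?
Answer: $399$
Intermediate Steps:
$-43 - \left(\left(-1\right) 22 - 420\right) = -43 - \left(-22 - 420\right) = -43 - -442 = -43 + 442 = 399$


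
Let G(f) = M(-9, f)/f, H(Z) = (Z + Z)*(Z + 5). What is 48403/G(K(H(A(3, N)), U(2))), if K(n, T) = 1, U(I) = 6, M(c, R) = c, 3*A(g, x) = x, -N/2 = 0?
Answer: -48403/9 ≈ -5378.1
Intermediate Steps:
N = 0 (N = -2*0 = 0)
A(g, x) = x/3
H(Z) = 2*Z*(5 + Z) (H(Z) = (2*Z)*(5 + Z) = 2*Z*(5 + Z))
G(f) = -9/f
48403/G(K(H(A(3, N)), U(2))) = 48403/((-9/1)) = 48403/((-9*1)) = 48403/(-9) = 48403*(-1/9) = -48403/9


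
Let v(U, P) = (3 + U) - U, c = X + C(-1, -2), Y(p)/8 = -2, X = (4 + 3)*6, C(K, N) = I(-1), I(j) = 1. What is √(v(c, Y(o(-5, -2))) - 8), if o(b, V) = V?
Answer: I*√5 ≈ 2.2361*I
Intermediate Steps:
C(K, N) = 1
X = 42 (X = 7*6 = 42)
Y(p) = -16 (Y(p) = 8*(-2) = -16)
c = 43 (c = 42 + 1 = 43)
v(U, P) = 3
√(v(c, Y(o(-5, -2))) - 8) = √(3 - 8) = √(-5) = I*√5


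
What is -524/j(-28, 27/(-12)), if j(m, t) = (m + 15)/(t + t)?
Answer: -2358/13 ≈ -181.38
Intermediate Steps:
j(m, t) = (15 + m)/(2*t) (j(m, t) = (15 + m)/((2*t)) = (15 + m)*(1/(2*t)) = (15 + m)/(2*t))
-524/j(-28, 27/(-12)) = -524*(-9/(2*(15 - 28))) = -524/((½)*(-13)/(27*(-1/12))) = -524/((½)*(-13)/(-9/4)) = -524/((½)*(-4/9)*(-13)) = -524/26/9 = -524*9/26 = -2358/13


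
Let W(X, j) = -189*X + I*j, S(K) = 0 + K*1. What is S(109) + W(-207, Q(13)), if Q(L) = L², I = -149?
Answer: 14051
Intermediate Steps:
S(K) = K (S(K) = 0 + K = K)
W(X, j) = -189*X - 149*j
S(109) + W(-207, Q(13)) = 109 + (-189*(-207) - 149*13²) = 109 + (39123 - 149*169) = 109 + (39123 - 25181) = 109 + 13942 = 14051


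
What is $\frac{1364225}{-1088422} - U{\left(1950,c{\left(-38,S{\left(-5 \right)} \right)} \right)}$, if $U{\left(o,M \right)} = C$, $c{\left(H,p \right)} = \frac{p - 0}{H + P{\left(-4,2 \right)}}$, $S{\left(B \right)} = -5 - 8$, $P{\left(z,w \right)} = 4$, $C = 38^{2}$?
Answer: $- \frac{1573045593}{1088422} \approx -1445.3$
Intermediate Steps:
$C = 1444$
$S{\left(B \right)} = -13$ ($S{\left(B \right)} = -5 - 8 = -13$)
$c{\left(H,p \right)} = \frac{p}{4 + H}$ ($c{\left(H,p \right)} = \frac{p - 0}{H + 4} = \frac{p + 0}{4 + H} = \frac{p}{4 + H}$)
$U{\left(o,M \right)} = 1444$
$\frac{1364225}{-1088422} - U{\left(1950,c{\left(-38,S{\left(-5 \right)} \right)} \right)} = \frac{1364225}{-1088422} - 1444 = 1364225 \left(- \frac{1}{1088422}\right) - 1444 = - \frac{1364225}{1088422} - 1444 = - \frac{1573045593}{1088422}$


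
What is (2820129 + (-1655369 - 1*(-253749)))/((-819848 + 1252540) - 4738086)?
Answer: -1418509/4305394 ≈ -0.32947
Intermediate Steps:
(2820129 + (-1655369 - 1*(-253749)))/((-819848 + 1252540) - 4738086) = (2820129 + (-1655369 + 253749))/(432692 - 4738086) = (2820129 - 1401620)/(-4305394) = 1418509*(-1/4305394) = -1418509/4305394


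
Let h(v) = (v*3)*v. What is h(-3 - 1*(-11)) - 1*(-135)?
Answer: 327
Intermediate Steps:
h(v) = 3*v² (h(v) = (3*v)*v = 3*v²)
h(-3 - 1*(-11)) - 1*(-135) = 3*(-3 - 1*(-11))² - 1*(-135) = 3*(-3 + 11)² + 135 = 3*8² + 135 = 3*64 + 135 = 192 + 135 = 327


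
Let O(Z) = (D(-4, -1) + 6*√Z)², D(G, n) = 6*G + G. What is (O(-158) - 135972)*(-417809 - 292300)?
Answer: 100037315484 + 238596624*I*√158 ≈ 1.0004e+11 + 2.9991e+9*I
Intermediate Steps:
D(G, n) = 7*G
O(Z) = (-28 + 6*√Z)² (O(Z) = (7*(-4) + 6*√Z)² = (-28 + 6*√Z)²)
(O(-158) - 135972)*(-417809 - 292300) = (4*(-14 + 3*√(-158))² - 135972)*(-417809 - 292300) = (4*(-14 + 3*(I*√158))² - 135972)*(-710109) = (4*(-14 + 3*I*√158)² - 135972)*(-710109) = (-135972 + 4*(-14 + 3*I*√158)²)*(-710109) = 96554940948 - 2840436*(-14 + 3*I*√158)²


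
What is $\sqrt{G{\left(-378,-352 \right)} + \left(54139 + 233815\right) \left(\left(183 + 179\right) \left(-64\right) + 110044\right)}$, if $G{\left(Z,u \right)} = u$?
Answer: $6 \sqrt{694896982} \approx 1.5817 \cdot 10^{5}$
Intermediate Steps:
$\sqrt{G{\left(-378,-352 \right)} + \left(54139 + 233815\right) \left(\left(183 + 179\right) \left(-64\right) + 110044\right)} = \sqrt{-352 + \left(54139 + 233815\right) \left(\left(183 + 179\right) \left(-64\right) + 110044\right)} = \sqrt{-352 + 287954 \left(362 \left(-64\right) + 110044\right)} = \sqrt{-352 + 287954 \left(-23168 + 110044\right)} = \sqrt{-352 + 287954 \cdot 86876} = \sqrt{-352 + 25016291704} = \sqrt{25016291352} = 6 \sqrt{694896982}$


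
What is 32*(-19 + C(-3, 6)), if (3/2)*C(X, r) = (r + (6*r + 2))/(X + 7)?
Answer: -1120/3 ≈ -373.33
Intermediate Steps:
C(X, r) = 2*(2 + 7*r)/(3*(7 + X)) (C(X, r) = 2*((r + (6*r + 2))/(X + 7))/3 = 2*((r + (2 + 6*r))/(7 + X))/3 = 2*((2 + 7*r)/(7 + X))/3 = 2*(2 + 7*r)/(3*(7 + X)))
32*(-19 + C(-3, 6)) = 32*(-19 + 2*(2 + 7*6)/(3*(7 - 3))) = 32*(-19 + (⅔)*(2 + 42)/4) = 32*(-19 + (⅔)*(¼)*44) = 32*(-19 + 22/3) = 32*(-35/3) = -1120/3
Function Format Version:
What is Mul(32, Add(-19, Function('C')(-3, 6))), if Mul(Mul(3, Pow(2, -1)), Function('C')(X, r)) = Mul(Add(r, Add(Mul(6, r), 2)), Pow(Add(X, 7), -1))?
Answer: Rational(-1120, 3) ≈ -373.33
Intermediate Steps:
Function('C')(X, r) = Mul(Rational(2, 3), Pow(Add(7, X), -1), Add(2, Mul(7, r))) (Function('C')(X, r) = Mul(Rational(2, 3), Mul(Add(r, Add(Mul(6, r), 2)), Pow(Add(X, 7), -1))) = Mul(Rational(2, 3), Mul(Add(r, Add(2, Mul(6, r))), Pow(Add(7, X), -1))) = Mul(Rational(2, 3), Mul(Add(2, Mul(7, r)), Pow(Add(7, X), -1))) = Mul(Rational(2, 3), Mul(Pow(Add(7, X), -1), Add(2, Mul(7, r)))) = Mul(Rational(2, 3), Pow(Add(7, X), -1), Add(2, Mul(7, r))))
Mul(32, Add(-19, Function('C')(-3, 6))) = Mul(32, Add(-19, Mul(Rational(2, 3), Pow(Add(7, -3), -1), Add(2, Mul(7, 6))))) = Mul(32, Add(-19, Mul(Rational(2, 3), Pow(4, -1), Add(2, 42)))) = Mul(32, Add(-19, Mul(Rational(2, 3), Rational(1, 4), 44))) = Mul(32, Add(-19, Rational(22, 3))) = Mul(32, Rational(-35, 3)) = Rational(-1120, 3)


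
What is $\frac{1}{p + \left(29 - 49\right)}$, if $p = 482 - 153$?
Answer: $\frac{1}{309} \approx 0.0032362$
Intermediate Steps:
$p = 329$
$\frac{1}{p + \left(29 - 49\right)} = \frac{1}{329 + \left(29 - 49\right)} = \frac{1}{329 - 20} = \frac{1}{309}$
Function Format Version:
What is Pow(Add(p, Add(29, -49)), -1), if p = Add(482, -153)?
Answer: Rational(1, 309) ≈ 0.0032362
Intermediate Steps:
p = 329
Pow(Add(p, Add(29, -49)), -1) = Pow(Add(329, Add(29, -49)), -1) = Pow(Add(329, -20), -1) = Pow(309, -1) = Rational(1, 309)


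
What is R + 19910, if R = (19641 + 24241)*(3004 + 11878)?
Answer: 653071834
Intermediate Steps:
R = 653051924 (R = 43882*14882 = 653051924)
R + 19910 = 653051924 + 19910 = 653071834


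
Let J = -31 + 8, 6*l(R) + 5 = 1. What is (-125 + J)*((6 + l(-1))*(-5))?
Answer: 11840/3 ≈ 3946.7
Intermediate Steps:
l(R) = -⅔ (l(R) = -⅚ + (⅙)*1 = -⅚ + ⅙ = -⅔)
J = -23
(-125 + J)*((6 + l(-1))*(-5)) = (-125 - 23)*((6 - ⅔)*(-5)) = -2368*(-5)/3 = -148*(-80/3) = 11840/3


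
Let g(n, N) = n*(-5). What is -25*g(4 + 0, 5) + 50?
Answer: 550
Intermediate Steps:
g(n, N) = -5*n
-25*g(4 + 0, 5) + 50 = -(-125)*(4 + 0) + 50 = -(-125)*4 + 50 = -25*(-20) + 50 = 500 + 50 = 550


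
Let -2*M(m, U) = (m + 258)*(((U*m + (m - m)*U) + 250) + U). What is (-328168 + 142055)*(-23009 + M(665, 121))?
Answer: 6947379234999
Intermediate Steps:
M(m, U) = -(258 + m)*(250 + U + U*m)/2 (M(m, U) = -(m + 258)*(((U*m + (m - m)*U) + 250) + U)/2 = -(258 + m)*(((U*m + 0*U) + 250) + U)/2 = -(258 + m)*(((U*m + 0) + 250) + U)/2 = -(258 + m)*((U*m + 250) + U)/2 = -(258 + m)*((250 + U*m) + U)/2 = -(258 + m)*(250 + U + U*m)/2)
(-328168 + 142055)*(-23009 + M(665, 121)) = (-328168 + 142055)*(-23009 + (-32250 - 129*121 - 125*665 - 259/2*121*665 - ½*121*665²)) = -186113*(-23009 + (-32250 - 15609 - 83125 - 20840435/2 - ½*121*442225)) = -186113*(-23009 + (-32250 - 15609 - 83125 - 20840435/2 - 53509225/2)) = -186113*(-23009 - 37305814) = -186113*(-37328823) = 6947379234999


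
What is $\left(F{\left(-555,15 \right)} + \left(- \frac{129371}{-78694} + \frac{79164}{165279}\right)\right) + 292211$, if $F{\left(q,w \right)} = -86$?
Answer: $\frac{115137617667775}{394135322} \approx 2.9213 \cdot 10^{5}$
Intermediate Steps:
$\left(F{\left(-555,15 \right)} + \left(- \frac{129371}{-78694} + \frac{79164}{165279}\right)\right) + 292211 = \left(-86 + \left(- \frac{129371}{-78694} + \frac{79164}{165279}\right)\right) + 292211 = \left(-86 + \left(\left(-129371\right) \left(- \frac{1}{78694}\right) + 79164 \cdot \frac{1}{165279}\right)\right) + 292211 = \left(-86 + \left(\frac{11761}{7154} + \frac{26388}{55093}\right)\right) + 292211 = \left(-86 + \frac{836728525}{394135322}\right) + 292211 = - \frac{33058909167}{394135322} + 292211 = \frac{115137617667775}{394135322}$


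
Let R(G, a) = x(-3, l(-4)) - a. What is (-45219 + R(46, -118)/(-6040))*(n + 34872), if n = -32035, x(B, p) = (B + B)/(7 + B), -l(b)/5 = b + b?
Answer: -1549699201261/12080 ≈ -1.2829e+8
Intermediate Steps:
l(b) = -10*b (l(b) = -5*(b + b) = -10*b)
x(B, p) = 2*B/(7 + B) (x(B, p) = (2*B)/(7 + B) = 2*B/(7 + B))
R(G, a) = -3/2 - a (R(G, a) = 2*(-3)/(7 - 3) - a = 2*(-3)/4 - a = 2*(-3)*(¼) - a = -3/2 - a)
(-45219 + R(46, -118)/(-6040))*(n + 34872) = (-45219 + (-3/2 - 1*(-118))/(-6040))*(-32035 + 34872) = (-45219 + (-3/2 + 118)*(-1/6040))*2837 = (-45219 + (233/2)*(-1/6040))*2837 = (-45219 - 233/12080)*2837 = -546245753/12080*2837 = -1549699201261/12080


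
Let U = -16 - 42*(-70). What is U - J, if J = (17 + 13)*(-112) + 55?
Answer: 6229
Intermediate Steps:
J = -3305 (J = 30*(-112) + 55 = -3360 + 55 = -3305)
U = 2924 (U = -16 + 2940 = 2924)
U - J = 2924 - 1*(-3305) = 2924 + 3305 = 6229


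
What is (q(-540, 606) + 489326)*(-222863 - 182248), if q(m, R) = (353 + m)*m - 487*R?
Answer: -119582285424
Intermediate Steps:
q(m, R) = -487*R + m*(353 + m) (q(m, R) = m*(353 + m) - 487*R = -487*R + m*(353 + m))
(q(-540, 606) + 489326)*(-222863 - 182248) = (((-540)² - 487*606 + 353*(-540)) + 489326)*(-222863 - 182248) = ((291600 - 295122 - 190620) + 489326)*(-405111) = (-194142 + 489326)*(-405111) = 295184*(-405111) = -119582285424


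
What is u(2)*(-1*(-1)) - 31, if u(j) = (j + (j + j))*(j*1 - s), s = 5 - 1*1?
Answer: -43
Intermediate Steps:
s = 4 (s = 5 - 1 = 4)
u(j) = 3*j*(-4 + j) (u(j) = (j + (j + j))*(j*1 - 1*4) = (j + 2*j)*(j - 4) = (3*j)*(-4 + j) = 3*j*(-4 + j))
u(2)*(-1*(-1)) - 31 = (3*2*(-4 + 2))*(-1*(-1)) - 31 = (3*2*(-2))*1 - 31 = -12*1 - 31 = -12 - 31 = -43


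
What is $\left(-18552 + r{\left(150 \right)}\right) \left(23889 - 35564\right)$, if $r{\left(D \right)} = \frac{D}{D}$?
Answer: $216582925$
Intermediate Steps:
$r{\left(D \right)} = 1$
$\left(-18552 + r{\left(150 \right)}\right) \left(23889 - 35564\right) = \left(-18552 + 1\right) \left(23889 - 35564\right) = \left(-18551\right) \left(-11675\right) = 216582925$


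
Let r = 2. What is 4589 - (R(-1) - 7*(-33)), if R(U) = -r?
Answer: 4360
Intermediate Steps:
R(U) = -2 (R(U) = -1*2 = -2)
4589 - (R(-1) - 7*(-33)) = 4589 - (-2 - 7*(-33)) = 4589 - (-2 + 231) = 4589 - 1*229 = 4589 - 229 = 4360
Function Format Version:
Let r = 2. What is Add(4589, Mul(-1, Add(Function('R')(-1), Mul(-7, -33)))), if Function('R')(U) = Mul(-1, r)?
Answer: 4360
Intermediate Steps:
Function('R')(U) = -2 (Function('R')(U) = Mul(-1, 2) = -2)
Add(4589, Mul(-1, Add(Function('R')(-1), Mul(-7, -33)))) = Add(4589, Mul(-1, Add(-2, Mul(-7, -33)))) = Add(4589, Mul(-1, Add(-2, 231))) = Add(4589, Mul(-1, 229)) = Add(4589, -229) = 4360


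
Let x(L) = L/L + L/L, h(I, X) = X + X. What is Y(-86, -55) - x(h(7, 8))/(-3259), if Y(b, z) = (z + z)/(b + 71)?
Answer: 71704/9777 ≈ 7.3339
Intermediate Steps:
h(I, X) = 2*X
x(L) = 2 (x(L) = 1 + 1 = 2)
Y(b, z) = 2*z/(71 + b) (Y(b, z) = (2*z)/(71 + b) = 2*z/(71 + b))
Y(-86, -55) - x(h(7, 8))/(-3259) = 2*(-55)/(71 - 86) - 2/(-3259) = 2*(-55)/(-15) - 2*(-1)/3259 = 2*(-55)*(-1/15) - 1*(-2/3259) = 22/3 + 2/3259 = 71704/9777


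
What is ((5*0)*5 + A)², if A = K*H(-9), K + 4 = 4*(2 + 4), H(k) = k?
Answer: 32400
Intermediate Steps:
K = 20 (K = -4 + 4*(2 + 4) = -4 + 4*6 = -4 + 24 = 20)
A = -180 (A = 20*(-9) = -180)
((5*0)*5 + A)² = ((5*0)*5 - 180)² = (0*5 - 180)² = (0 - 180)² = (-180)² = 32400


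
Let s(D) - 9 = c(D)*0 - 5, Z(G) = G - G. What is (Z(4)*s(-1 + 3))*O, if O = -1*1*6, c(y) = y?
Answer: 0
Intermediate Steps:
Z(G) = 0
O = -6 (O = -1*6 = -6)
s(D) = 4 (s(D) = 9 + (D*0 - 5) = 9 + (0 - 5) = 9 - 5 = 4)
(Z(4)*s(-1 + 3))*O = (0*4)*(-6) = 0*(-6) = 0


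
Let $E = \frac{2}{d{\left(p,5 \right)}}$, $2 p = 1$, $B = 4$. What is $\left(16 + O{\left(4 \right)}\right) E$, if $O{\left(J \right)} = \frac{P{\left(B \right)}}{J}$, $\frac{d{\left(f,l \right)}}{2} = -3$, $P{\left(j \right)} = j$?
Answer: $- \frac{17}{3} \approx -5.6667$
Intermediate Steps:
$p = \frac{1}{2}$ ($p = \frac{1}{2} \cdot 1 = \frac{1}{2} \approx 0.5$)
$d{\left(f,l \right)} = -6$ ($d{\left(f,l \right)} = 2 \left(-3\right) = -6$)
$O{\left(J \right)} = \frac{4}{J}$
$E = - \frac{1}{3}$ ($E = \frac{2}{-6} = 2 \left(- \frac{1}{6}\right) = - \frac{1}{3} \approx -0.33333$)
$\left(16 + O{\left(4 \right)}\right) E = \left(16 + \frac{4}{4}\right) \left(- \frac{1}{3}\right) = \left(16 + 4 \cdot \frac{1}{4}\right) \left(- \frac{1}{3}\right) = \left(16 + 1\right) \left(- \frac{1}{3}\right) = 17 \left(- \frac{1}{3}\right) = - \frac{17}{3}$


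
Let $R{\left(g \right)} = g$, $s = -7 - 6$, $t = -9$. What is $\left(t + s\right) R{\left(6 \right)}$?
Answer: $-132$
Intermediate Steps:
$s = -13$ ($s = -7 - 6 = -13$)
$\left(t + s\right) R{\left(6 \right)} = \left(-9 - 13\right) 6 = \left(-22\right) 6 = -132$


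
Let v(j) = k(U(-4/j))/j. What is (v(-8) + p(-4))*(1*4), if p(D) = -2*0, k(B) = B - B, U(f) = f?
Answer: 0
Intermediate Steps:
k(B) = 0
p(D) = 0
v(j) = 0 (v(j) = 0/j = 0)
(v(-8) + p(-4))*(1*4) = (0 + 0)*(1*4) = 0*4 = 0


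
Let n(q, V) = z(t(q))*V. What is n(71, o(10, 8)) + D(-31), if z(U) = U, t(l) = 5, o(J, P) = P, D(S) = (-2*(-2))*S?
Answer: -84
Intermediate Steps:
D(S) = 4*S
n(q, V) = 5*V
n(71, o(10, 8)) + D(-31) = 5*8 + 4*(-31) = 40 - 124 = -84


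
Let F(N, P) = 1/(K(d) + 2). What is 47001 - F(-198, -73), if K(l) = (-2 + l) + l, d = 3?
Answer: 282005/6 ≈ 47001.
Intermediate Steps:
K(l) = -2 + 2*l
F(N, P) = ⅙ (F(N, P) = 1/((-2 + 2*3) + 2) = 1/((-2 + 6) + 2) = 1/(4 + 2) = 1/6 = ⅙)
47001 - F(-198, -73) = 47001 - 1*⅙ = 47001 - ⅙ = 282005/6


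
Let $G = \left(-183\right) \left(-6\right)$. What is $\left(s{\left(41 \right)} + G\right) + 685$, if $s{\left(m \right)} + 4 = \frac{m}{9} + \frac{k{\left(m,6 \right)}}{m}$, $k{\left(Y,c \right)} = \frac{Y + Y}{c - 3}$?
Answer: $\frac{16058}{9} \approx 1784.2$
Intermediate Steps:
$G = 1098$
$k{\left(Y,c \right)} = \frac{2 Y}{-3 + c}$
$s{\left(m \right)} = - \frac{10}{3} + \frac{m}{9}$ ($s{\left(m \right)} = -4 + \left(\frac{m}{9} + \frac{2 m \frac{1}{-3 + 6}}{m}\right) = -4 + \left(m \frac{1}{9} + \frac{2 m \frac{1}{3}}{m}\right) = -4 + \left(\frac{m}{9} + \frac{2 m \frac{1}{3}}{m}\right) = -4 + \left(\frac{m}{9} + \frac{\frac{2}{3} m}{m}\right) = -4 + \left(\frac{m}{9} + \frac{2}{3}\right) = -4 + \left(\frac{2}{3} + \frac{m}{9}\right) = - \frac{10}{3} + \frac{m}{9}$)
$\left(s{\left(41 \right)} + G\right) + 685 = \left(\left(- \frac{10}{3} + \frac{1}{9} \cdot 41\right) + 1098\right) + 685 = \left(\left(- \frac{10}{3} + \frac{41}{9}\right) + 1098\right) + 685 = \left(\frac{11}{9} + 1098\right) + 685 = \frac{9893}{9} + 685 = \frac{16058}{9}$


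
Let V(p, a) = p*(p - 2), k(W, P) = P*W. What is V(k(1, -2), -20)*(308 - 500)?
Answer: -1536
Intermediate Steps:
V(p, a) = p*(-2 + p)
V(k(1, -2), -20)*(308 - 500) = ((-2*1)*(-2 - 2*1))*(308 - 500) = -2*(-2 - 2)*(-192) = -2*(-4)*(-192) = 8*(-192) = -1536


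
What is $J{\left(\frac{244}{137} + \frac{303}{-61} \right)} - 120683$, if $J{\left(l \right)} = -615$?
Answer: $-121298$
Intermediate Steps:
$J{\left(\frac{244}{137} + \frac{303}{-61} \right)} - 120683 = -615 - 120683 = -121298$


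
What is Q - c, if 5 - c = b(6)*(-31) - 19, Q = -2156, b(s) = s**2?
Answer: -3296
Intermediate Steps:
c = 1140 (c = 5 - (6**2*(-31) - 19) = 5 - (36*(-31) - 19) = 5 - (-1116 - 19) = 5 - 1*(-1135) = 5 + 1135 = 1140)
Q - c = -2156 - 1*1140 = -2156 - 1140 = -3296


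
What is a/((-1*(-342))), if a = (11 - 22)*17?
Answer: -187/342 ≈ -0.54678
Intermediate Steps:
a = -187 (a = -11*17 = -187)
a/((-1*(-342))) = -187/((-1*(-342))) = -187/342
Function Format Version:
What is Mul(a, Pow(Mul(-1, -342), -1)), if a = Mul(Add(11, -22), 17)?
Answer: Rational(-187, 342) ≈ -0.54678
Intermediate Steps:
a = -187 (a = Mul(-11, 17) = -187)
Mul(a, Pow(Mul(-1, -342), -1)) = Mul(-187, Pow(Mul(-1, -342), -1)) = Mul(-187, Pow(342, -1)) = Mul(-187, Rational(1, 342)) = Rational(-187, 342)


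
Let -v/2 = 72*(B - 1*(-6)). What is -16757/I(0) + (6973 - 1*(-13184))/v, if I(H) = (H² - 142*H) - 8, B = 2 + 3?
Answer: 1099243/528 ≈ 2081.9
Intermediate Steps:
B = 5
I(H) = -8 + H² - 142*H
v = -1584 (v = -144*(5 - 1*(-6)) = -144*(5 + 6) = -144*11 = -2*792 = -1584)
-16757/I(0) + (6973 - 1*(-13184))/v = -16757/(-8 + 0² - 142*0) + (6973 - 1*(-13184))/(-1584) = -16757/(-8 + 0 + 0) + (6973 + 13184)*(-1/1584) = -16757/(-8) + 20157*(-1/1584) = -16757*(-⅛) - 6719/528 = 16757/8 - 6719/528 = 1099243/528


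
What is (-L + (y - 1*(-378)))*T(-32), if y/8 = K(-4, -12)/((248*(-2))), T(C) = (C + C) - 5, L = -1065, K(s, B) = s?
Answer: -3086715/31 ≈ -99572.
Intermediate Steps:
T(C) = -5 + 2*C (T(C) = 2*C - 5 = -5 + 2*C)
y = 2/31 (y = 8*(-4/(248*(-2))) = 8*(-4/(-496)) = 8*(-4*(-1/496)) = 8*(1/124) = 2/31 ≈ 0.064516)
(-L + (y - 1*(-378)))*T(-32) = (-1*(-1065) + (2/31 - 1*(-378)))*(-5 + 2*(-32)) = (1065 + (2/31 + 378))*(-5 - 64) = (1065 + 11720/31)*(-69) = (44735/31)*(-69) = -3086715/31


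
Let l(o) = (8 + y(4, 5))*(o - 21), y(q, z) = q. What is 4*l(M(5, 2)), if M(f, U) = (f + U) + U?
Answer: -576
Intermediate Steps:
M(f, U) = f + 2*U (M(f, U) = (U + f) + U = f + 2*U)
l(o) = -252 + 12*o (l(o) = (8 + 4)*(o - 21) = 12*(-21 + o) = -252 + 12*o)
4*l(M(5, 2)) = 4*(-252 + 12*(5 + 2*2)) = 4*(-252 + 12*(5 + 4)) = 4*(-252 + 12*9) = 4*(-252 + 108) = 4*(-144) = -576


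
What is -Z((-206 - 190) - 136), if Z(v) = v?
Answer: 532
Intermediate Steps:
-Z((-206 - 190) - 136) = -((-206 - 190) - 136) = -(-396 - 136) = -1*(-532) = 532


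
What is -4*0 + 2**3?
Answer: 8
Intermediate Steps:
-4*0 + 2**3 = 0 + 8 = 8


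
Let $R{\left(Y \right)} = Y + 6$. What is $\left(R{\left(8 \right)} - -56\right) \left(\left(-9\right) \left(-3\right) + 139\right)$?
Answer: $11620$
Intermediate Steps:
$R{\left(Y \right)} = 6 + Y$
$\left(R{\left(8 \right)} - -56\right) \left(\left(-9\right) \left(-3\right) + 139\right) = \left(\left(6 + 8\right) - -56\right) \left(\left(-9\right) \left(-3\right) + 139\right) = \left(14 + 56\right) \left(27 + 139\right) = 70 \cdot 166 = 11620$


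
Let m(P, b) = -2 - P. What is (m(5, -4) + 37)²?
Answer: 900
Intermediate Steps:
(m(5, -4) + 37)² = ((-2 - 1*5) + 37)² = ((-2 - 5) + 37)² = (-7 + 37)² = 30² = 900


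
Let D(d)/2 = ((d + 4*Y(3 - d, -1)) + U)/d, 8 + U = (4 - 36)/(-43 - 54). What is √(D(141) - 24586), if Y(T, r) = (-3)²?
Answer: 4*I*√31934833051/4559 ≈ 156.79*I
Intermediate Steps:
Y(T, r) = 9
U = -744/97 (U = -8 + (4 - 36)/(-43 - 54) = -8 - 32/(-97) = -8 - 32*(-1/97) = -8 + 32/97 = -744/97 ≈ -7.6701)
D(d) = 2*(2748/97 + d)/d (D(d) = 2*(((d + 4*9) - 744/97)/d) = 2*(((d + 36) - 744/97)/d) = 2*(((36 + d) - 744/97)/d) = 2*((2748/97 + d)/d) = 2*(2748/97 + d)/d)
√(D(141) - 24586) = √((2 + (5496/97)/141) - 24586) = √((2 + (5496/97)*(1/141)) - 24586) = √((2 + 1832/4559) - 24586) = √(10950/4559 - 24586) = √(-112076624/4559) = 4*I*√31934833051/4559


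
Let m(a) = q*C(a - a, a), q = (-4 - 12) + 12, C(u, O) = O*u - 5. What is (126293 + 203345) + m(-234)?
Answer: 329658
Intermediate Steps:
C(u, O) = -5 + O*u
q = -4 (q = -16 + 12 = -4)
m(a) = 20 (m(a) = -4*(-5 + a*(a - a)) = -4*(-5 + a*0) = -4*(-5 + 0) = -4*(-5) = 20)
(126293 + 203345) + m(-234) = (126293 + 203345) + 20 = 329638 + 20 = 329658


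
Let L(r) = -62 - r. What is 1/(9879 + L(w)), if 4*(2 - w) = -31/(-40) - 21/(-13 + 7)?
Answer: 160/1570571 ≈ 0.00010187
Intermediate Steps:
w = 149/160 (w = 2 - (-31/(-40) - 21/(-13 + 7))/4 = 2 - (-31*(-1/40) - 21/(-6))/4 = 2 - (31/40 - 21*(-1/6))/4 = 2 - (31/40 + 7/2)/4 = 2 - 1/4*171/40 = 2 - 171/160 = 149/160 ≈ 0.93125)
1/(9879 + L(w)) = 1/(9879 + (-62 - 1*149/160)) = 1/(9879 + (-62 - 149/160)) = 1/(9879 - 10069/160) = 1/(1570571/160) = 160/1570571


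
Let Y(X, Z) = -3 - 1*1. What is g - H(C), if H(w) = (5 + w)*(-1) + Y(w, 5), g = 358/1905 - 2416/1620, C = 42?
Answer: 2556143/51435 ≈ 49.697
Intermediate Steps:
g = -67042/51435 (g = 358*(1/1905) - 2416*1/1620 = 358/1905 - 604/405 = -67042/51435 ≈ -1.3034)
Y(X, Z) = -4 (Y(X, Z) = -3 - 1 = -4)
H(w) = -9 - w (H(w) = (5 + w)*(-1) - 4 = (-5 - w) - 4 = -9 - w)
g - H(C) = -67042/51435 - (-9 - 1*42) = -67042/51435 - (-9 - 42) = -67042/51435 - 1*(-51) = -67042/51435 + 51 = 2556143/51435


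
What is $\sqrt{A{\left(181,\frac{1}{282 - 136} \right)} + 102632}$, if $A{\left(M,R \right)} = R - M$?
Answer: $\frac{3 \sqrt{242649518}}{146} \approx 320.08$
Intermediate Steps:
$\sqrt{A{\left(181,\frac{1}{282 - 136} \right)} + 102632} = \sqrt{\left(\frac{1}{282 - 136} - 181\right) + 102632} = \sqrt{\left(\frac{1}{146} - 181\right) + 102632} = \sqrt{- \frac{26425}{146} + 102632} = \sqrt{\frac{14957847}{146}} = \frac{3 \sqrt{242649518}}{146}$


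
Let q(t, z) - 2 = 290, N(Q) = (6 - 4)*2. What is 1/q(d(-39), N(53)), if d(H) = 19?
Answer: 1/292 ≈ 0.0034247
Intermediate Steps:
N(Q) = 4 (N(Q) = 2*2 = 4)
q(t, z) = 292 (q(t, z) = 2 + 290 = 292)
1/q(d(-39), N(53)) = 1/292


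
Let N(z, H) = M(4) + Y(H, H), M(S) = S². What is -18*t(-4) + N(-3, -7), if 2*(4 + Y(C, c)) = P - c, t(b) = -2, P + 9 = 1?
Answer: 95/2 ≈ 47.500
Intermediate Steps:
P = -8 (P = -9 + 1 = -8)
Y(C, c) = -8 - c/2 (Y(C, c) = -4 + (-8 - c)/2 = -4 + (-4 - c/2) = -8 - c/2)
N(z, H) = 8 - H/2 (N(z, H) = 4² + (-8 - H/2) = 16 + (-8 - H/2) = 8 - H/2)
-18*t(-4) + N(-3, -7) = -18*(-2) + (8 - ½*(-7)) = 36 + (8 + 7/2) = 36 + 23/2 = 95/2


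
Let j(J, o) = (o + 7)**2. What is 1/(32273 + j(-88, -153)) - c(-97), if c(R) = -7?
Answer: 375124/53589 ≈ 7.0000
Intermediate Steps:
j(J, o) = (7 + o)**2
1/(32273 + j(-88, -153)) - c(-97) = 1/(32273 + (7 - 153)**2) - 1*(-7) = 1/(32273 + (-146)**2) + 7 = 1/(32273 + 21316) + 7 = 1/53589 + 7 = 375124/53589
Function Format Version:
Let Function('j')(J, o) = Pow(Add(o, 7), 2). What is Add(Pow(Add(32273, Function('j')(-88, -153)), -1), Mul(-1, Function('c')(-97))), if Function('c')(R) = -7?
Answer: Rational(375124, 53589) ≈ 7.0000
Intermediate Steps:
Function('j')(J, o) = Pow(Add(7, o), 2)
Add(Pow(Add(32273, Function('j')(-88, -153)), -1), Mul(-1, Function('c')(-97))) = Add(Pow(Add(32273, Pow(Add(7, -153), 2)), -1), Mul(-1, -7)) = Add(Pow(Add(32273, Pow(-146, 2)), -1), 7) = Add(Pow(Add(32273, 21316), -1), 7) = Add(Pow(53589, -1), 7) = Add(Rational(1, 53589), 7) = Rational(375124, 53589)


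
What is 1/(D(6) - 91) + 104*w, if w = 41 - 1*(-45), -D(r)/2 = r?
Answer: 921231/103 ≈ 8944.0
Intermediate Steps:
D(r) = -2*r
w = 86 (w = 41 + 45 = 86)
1/(D(6) - 91) + 104*w = 1/(-2*6 - 91) + 104*86 = 1/(-12 - 91) + 8944 = 1/(-103) + 8944 = -1/103 + 8944 = 921231/103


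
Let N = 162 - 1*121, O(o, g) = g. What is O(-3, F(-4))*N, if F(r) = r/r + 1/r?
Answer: 123/4 ≈ 30.750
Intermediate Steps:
F(r) = 1 + 1/r
N = 41 (N = 162 - 121 = 41)
O(-3, F(-4))*N = ((1 - 4)/(-4))*41 = -¼*(-3)*41 = (¾)*41 = 123/4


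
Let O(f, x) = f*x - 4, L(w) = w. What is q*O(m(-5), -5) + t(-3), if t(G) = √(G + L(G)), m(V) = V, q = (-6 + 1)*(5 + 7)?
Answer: -1260 + I*√6 ≈ -1260.0 + 2.4495*I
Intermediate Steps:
q = -60 (q = -5*12 = -60)
t(G) = √2*√G (t(G) = √(G + G) = √(2*G) = √2*√G)
O(f, x) = -4 + f*x
q*O(m(-5), -5) + t(-3) = -60*(-4 - 5*(-5)) + √2*√(-3) = -60*(-4 + 25) + √2*(I*√3) = -60*21 + I*√6 = -1260 + I*√6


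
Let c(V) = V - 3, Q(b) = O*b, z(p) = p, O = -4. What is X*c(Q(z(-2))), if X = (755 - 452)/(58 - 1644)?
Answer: -1515/1586 ≈ -0.95523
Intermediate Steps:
Q(b) = -4*b
c(V) = -3 + V
X = -303/1586 (X = 303/(-1586) = 303*(-1/1586) = -303/1586 ≈ -0.19105)
X*c(Q(z(-2))) = -303*(-3 - 4*(-2))/1586 = -303*(-3 + 8)/1586 = -303/1586*5 = -1515/1586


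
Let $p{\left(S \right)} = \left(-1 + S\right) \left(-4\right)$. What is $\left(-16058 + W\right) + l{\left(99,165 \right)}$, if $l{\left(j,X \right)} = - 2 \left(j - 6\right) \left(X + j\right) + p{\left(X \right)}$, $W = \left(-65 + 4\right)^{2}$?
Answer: $-62097$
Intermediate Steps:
$p{\left(S \right)} = 4 - 4 S$
$W = 3721$ ($W = \left(-61\right)^{2} = 3721$)
$l{\left(j,X \right)} = 4 - 4 X - 2 \left(-6 + j\right) \left(X + j\right)$ ($l{\left(j,X \right)} = - 2 \left(j - 6\right) \left(X + j\right) - \left(-4 + 4 X\right) = - 2 \left(-6 + j\right) \left(X + j\right) - \left(-4 + 4 X\right) = 4 - 4 X - 2 \left(-6 + j\right) \left(X + j\right)$)
$\left(-16058 + W\right) + l{\left(99,165 \right)} = \left(-16058 + 3721\right) + \left(4 - 2 \cdot 99^{2} + 8 \cdot 165 + 12 \cdot 99 - 330 \cdot 99\right) = -12337 + \left(4 - 19602 + 1320 + 1188 - 32670\right) = -12337 - 49760 = -62097$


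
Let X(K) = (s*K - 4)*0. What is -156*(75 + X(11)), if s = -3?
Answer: -11700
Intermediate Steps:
X(K) = 0 (X(K) = (-3*K - 4)*0 = (-4 - 3*K)*0 = 0)
-156*(75 + X(11)) = -156*(75 + 0) = -156*75 = -11700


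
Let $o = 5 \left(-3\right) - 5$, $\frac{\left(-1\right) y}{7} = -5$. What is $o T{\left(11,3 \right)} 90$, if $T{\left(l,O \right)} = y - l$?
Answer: $-43200$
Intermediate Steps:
$y = 35$ ($y = \left(-7\right) \left(-5\right) = 35$)
$o = -20$ ($o = -15 - 5 = -20$)
$T{\left(l,O \right)} = 35 - l$
$o T{\left(11,3 \right)} 90 = - 20 \left(35 - 11\right) 90 = \left(-20\right) 24 \cdot 90 = \left(-480\right) 90 = -43200$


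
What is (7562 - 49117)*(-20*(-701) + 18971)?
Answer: -1370941005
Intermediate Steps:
(7562 - 49117)*(-20*(-701) + 18971) = -41555*(14020 + 18971) = -41555*32991 = -1370941005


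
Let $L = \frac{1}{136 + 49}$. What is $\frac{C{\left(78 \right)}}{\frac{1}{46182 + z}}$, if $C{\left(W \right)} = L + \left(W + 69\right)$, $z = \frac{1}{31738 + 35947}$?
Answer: $\frac{85010036536516}{12521725} \approx 6.789 \cdot 10^{6}$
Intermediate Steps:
$z = \frac{1}{67685} \approx 1.4774 \cdot 10^{-5}$
$L = \frac{1}{185} \approx 0.0054054$
$C{\left(W \right)} = \frac{12766}{185} + W$ ($C{\left(W \right)} = \frac{1}{185} + \left(W + 69\right) = \frac{1}{185} + \left(69 + W\right) = \frac{12766}{185} + W$)
$\frac{C{\left(78 \right)}}{\frac{1}{46182 + z}} = \frac{\frac{12766}{185} + 78}{\frac{1}{46182 + \frac{1}{67685}}} = \frac{27196}{185 \frac{1}{\frac{3125828671}{67685}}} = \frac{27196}{185 \cdot \frac{67685}{3125828671}} = \frac{27196}{185} \cdot \frac{3125828671}{67685} = \frac{85010036536516}{12521725}$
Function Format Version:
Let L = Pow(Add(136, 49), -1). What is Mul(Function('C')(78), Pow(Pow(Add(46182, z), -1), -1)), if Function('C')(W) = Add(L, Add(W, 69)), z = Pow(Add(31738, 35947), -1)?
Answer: Rational(85010036536516, 12521725) ≈ 6.7890e+6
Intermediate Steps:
z = Rational(1, 67685) (z = Pow(67685, -1) = Rational(1, 67685) ≈ 1.4774e-5)
L = Rational(1, 185) (L = Pow(185, -1) = Rational(1, 185) ≈ 0.0054054)
Function('C')(W) = Add(Rational(12766, 185), W) (Function('C')(W) = Add(Rational(1, 185), Add(W, 69)) = Add(Rational(1, 185), Add(69, W)) = Add(Rational(12766, 185), W))
Mul(Function('C')(78), Pow(Pow(Add(46182, z), -1), -1)) = Mul(Add(Rational(12766, 185), 78), Pow(Pow(Add(46182, Rational(1, 67685)), -1), -1)) = Mul(Rational(27196, 185), Pow(Pow(Rational(3125828671, 67685), -1), -1)) = Mul(Rational(27196, 185), Pow(Rational(67685, 3125828671), -1)) = Mul(Rational(27196, 185), Rational(3125828671, 67685)) = Rational(85010036536516, 12521725)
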